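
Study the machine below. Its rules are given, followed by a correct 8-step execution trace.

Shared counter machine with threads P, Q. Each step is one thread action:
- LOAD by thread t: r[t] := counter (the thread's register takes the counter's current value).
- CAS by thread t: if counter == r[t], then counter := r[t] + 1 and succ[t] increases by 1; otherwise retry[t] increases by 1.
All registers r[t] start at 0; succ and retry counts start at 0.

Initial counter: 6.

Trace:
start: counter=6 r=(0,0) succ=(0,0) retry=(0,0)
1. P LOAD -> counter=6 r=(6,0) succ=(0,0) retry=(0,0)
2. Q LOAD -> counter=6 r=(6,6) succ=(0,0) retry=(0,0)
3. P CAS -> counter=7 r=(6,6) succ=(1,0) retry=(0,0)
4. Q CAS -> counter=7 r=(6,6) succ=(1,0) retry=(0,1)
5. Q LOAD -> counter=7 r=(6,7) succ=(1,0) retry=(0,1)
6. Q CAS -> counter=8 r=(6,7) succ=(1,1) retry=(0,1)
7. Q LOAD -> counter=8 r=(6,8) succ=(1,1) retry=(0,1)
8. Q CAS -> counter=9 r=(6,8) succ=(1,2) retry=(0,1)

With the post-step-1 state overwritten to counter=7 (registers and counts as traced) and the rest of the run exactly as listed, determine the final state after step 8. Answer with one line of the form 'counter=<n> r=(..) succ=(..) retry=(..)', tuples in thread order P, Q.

counter=10 r=(6,9) succ=(0,3) retry=(1,0)

state after step 1 := counter=7 r=(6,0) succ=(0,0) retry=(0,0)
2. Q LOAD -> counter=7 r=(6,7) succ=(0,0) retry=(0,0)
3. P CAS -> counter=7 r=(6,7) succ=(0,0) retry=(1,0)
4. Q CAS -> counter=8 r=(6,7) succ=(0,1) retry=(1,0)
5. Q LOAD -> counter=8 r=(6,8) succ=(0,1) retry=(1,0)
6. Q CAS -> counter=9 r=(6,8) succ=(0,2) retry=(1,0)
7. Q LOAD -> counter=9 r=(6,9) succ=(0,2) retry=(1,0)
8. Q CAS -> counter=10 r=(6,9) succ=(0,3) retry=(1,0)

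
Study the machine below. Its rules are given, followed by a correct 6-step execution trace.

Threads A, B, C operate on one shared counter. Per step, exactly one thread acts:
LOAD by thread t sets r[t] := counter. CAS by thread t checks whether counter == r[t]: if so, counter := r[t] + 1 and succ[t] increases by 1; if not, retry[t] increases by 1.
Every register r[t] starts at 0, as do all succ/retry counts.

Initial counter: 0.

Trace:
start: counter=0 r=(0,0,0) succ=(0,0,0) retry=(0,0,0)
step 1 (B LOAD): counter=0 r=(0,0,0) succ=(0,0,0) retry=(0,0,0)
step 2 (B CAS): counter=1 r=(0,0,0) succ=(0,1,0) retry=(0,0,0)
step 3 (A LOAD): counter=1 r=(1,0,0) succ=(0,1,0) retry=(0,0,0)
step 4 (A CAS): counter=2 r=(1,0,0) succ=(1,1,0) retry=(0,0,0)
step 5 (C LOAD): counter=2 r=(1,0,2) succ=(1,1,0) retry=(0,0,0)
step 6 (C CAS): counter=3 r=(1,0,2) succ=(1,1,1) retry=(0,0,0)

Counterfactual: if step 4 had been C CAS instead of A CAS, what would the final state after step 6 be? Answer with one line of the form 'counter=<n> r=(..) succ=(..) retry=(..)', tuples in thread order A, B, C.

counter=2 r=(1,0,1) succ=(0,1,1) retry=(0,0,1)

(re-executing from step 4 with the substitution; state before step 4: counter=1 r=(1,0,0) succ=(0,1,0) retry=(0,0,0))
step 4 (C CAS): counter=1 r=(1,0,0) succ=(0,1,0) retry=(0,0,1)
step 5 (C LOAD): counter=1 r=(1,0,1) succ=(0,1,0) retry=(0,0,1)
step 6 (C CAS): counter=2 r=(1,0,1) succ=(0,1,1) retry=(0,0,1)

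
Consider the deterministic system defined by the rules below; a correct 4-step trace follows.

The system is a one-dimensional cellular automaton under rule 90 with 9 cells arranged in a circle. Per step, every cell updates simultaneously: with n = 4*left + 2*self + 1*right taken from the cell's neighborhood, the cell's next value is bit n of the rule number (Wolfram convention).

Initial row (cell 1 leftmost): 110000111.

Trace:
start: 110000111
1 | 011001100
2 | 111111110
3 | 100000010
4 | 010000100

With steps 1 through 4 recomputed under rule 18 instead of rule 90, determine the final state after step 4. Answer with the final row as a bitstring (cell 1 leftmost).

(re-executing steps 1..4 under rule 18; state before step 1: 110000111)
1 | 001001000
2 | 010110100
3 | 100000010
4 | 010000100

010000100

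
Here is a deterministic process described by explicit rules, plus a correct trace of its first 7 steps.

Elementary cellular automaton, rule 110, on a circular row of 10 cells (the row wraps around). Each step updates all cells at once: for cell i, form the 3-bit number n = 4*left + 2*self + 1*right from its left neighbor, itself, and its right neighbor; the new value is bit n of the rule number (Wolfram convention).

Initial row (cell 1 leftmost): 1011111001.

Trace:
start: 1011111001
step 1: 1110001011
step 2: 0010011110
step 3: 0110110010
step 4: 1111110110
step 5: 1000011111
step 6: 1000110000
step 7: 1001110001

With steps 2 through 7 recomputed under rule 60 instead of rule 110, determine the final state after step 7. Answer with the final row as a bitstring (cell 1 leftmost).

(re-executing steps 2..7 under rule 60; state before step 2: 1110001011)
step 2: 0001001110
step 3: 0001101001
step 4: 1001011101
step 5: 0101110011
step 6: 1111001010
step 7: 1000101111

1000101111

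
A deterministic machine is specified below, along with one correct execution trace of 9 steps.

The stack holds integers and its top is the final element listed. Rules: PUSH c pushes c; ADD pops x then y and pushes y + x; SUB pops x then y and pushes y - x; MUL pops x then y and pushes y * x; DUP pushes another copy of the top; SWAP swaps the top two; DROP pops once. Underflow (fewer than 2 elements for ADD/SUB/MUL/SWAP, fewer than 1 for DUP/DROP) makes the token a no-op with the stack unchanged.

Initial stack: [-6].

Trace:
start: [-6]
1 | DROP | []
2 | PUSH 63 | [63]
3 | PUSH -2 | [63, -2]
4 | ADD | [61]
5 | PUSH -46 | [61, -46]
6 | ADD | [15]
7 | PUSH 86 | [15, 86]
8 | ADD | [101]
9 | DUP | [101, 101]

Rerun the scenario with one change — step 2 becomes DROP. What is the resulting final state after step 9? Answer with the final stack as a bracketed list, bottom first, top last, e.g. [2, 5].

(re-executing from step 2 with the substitution; state before step 2: [])
2 | DROP | []
3 | PUSH -2 | [-2]
4 | ADD | [-2]
5 | PUSH -46 | [-2, -46]
6 | ADD | [-48]
7 | PUSH 86 | [-48, 86]
8 | ADD | [38]
9 | DUP | [38, 38]

[38, 38]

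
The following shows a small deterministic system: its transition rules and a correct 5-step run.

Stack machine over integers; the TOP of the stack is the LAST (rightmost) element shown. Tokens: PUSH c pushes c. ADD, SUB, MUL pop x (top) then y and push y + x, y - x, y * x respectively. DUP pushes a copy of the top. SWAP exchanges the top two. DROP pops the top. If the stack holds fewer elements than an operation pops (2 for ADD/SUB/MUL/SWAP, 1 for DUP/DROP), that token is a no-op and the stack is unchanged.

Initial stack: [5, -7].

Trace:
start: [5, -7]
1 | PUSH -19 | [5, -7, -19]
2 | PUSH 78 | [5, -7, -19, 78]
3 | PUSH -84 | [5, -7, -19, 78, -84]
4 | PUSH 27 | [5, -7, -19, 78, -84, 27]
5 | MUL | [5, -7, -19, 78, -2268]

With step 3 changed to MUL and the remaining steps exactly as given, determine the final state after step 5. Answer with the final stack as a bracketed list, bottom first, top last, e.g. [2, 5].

(re-executing from step 3 with the substitution; state before step 3: [5, -7, -19, 78])
3 | MUL | [5, -7, -1482]
4 | PUSH 27 | [5, -7, -1482, 27]
5 | MUL | [5, -7, -40014]

[5, -7, -40014]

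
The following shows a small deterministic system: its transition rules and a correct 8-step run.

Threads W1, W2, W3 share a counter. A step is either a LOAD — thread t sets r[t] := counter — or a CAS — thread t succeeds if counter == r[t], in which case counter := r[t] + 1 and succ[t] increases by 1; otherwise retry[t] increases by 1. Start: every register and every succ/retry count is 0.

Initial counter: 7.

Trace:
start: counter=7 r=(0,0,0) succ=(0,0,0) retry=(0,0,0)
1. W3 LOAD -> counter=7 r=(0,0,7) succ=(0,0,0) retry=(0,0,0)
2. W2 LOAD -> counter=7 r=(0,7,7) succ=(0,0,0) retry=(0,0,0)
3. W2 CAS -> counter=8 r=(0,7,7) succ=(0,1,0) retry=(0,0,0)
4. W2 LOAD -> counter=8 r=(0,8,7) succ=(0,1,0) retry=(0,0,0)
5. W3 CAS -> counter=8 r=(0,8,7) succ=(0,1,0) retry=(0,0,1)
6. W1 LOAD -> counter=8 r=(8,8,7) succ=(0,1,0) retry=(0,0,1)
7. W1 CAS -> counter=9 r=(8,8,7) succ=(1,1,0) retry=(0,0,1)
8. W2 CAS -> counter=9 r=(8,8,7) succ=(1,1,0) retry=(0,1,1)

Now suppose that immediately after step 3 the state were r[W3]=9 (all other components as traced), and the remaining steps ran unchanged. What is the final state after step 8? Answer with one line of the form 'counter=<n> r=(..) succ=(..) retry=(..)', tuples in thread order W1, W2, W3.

state after step 3 := counter=8 r=(0,7,9) succ=(0,1,0) retry=(0,0,0)
4. W2 LOAD -> counter=8 r=(0,8,9) succ=(0,1,0) retry=(0,0,0)
5. W3 CAS -> counter=8 r=(0,8,9) succ=(0,1,0) retry=(0,0,1)
6. W1 LOAD -> counter=8 r=(8,8,9) succ=(0,1,0) retry=(0,0,1)
7. W1 CAS -> counter=9 r=(8,8,9) succ=(1,1,0) retry=(0,0,1)
8. W2 CAS -> counter=9 r=(8,8,9) succ=(1,1,0) retry=(0,1,1)

counter=9 r=(8,8,9) succ=(1,1,0) retry=(0,1,1)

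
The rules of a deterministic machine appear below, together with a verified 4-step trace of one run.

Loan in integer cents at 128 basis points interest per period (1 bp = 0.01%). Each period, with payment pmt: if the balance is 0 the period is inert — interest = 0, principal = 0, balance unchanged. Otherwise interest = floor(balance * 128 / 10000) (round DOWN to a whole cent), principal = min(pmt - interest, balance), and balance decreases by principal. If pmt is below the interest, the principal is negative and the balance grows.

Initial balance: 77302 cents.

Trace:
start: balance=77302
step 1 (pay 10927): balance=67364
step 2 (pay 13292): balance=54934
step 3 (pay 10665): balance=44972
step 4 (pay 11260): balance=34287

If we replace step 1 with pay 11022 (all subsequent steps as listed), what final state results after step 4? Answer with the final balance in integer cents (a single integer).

34188

(re-executing from step 1 with the substitution; state before step 1: balance=77302)
step 1 (pay 11022): balance=67269
step 2 (pay 13292): balance=54838
step 3 (pay 10665): balance=44874
step 4 (pay 11260): balance=34188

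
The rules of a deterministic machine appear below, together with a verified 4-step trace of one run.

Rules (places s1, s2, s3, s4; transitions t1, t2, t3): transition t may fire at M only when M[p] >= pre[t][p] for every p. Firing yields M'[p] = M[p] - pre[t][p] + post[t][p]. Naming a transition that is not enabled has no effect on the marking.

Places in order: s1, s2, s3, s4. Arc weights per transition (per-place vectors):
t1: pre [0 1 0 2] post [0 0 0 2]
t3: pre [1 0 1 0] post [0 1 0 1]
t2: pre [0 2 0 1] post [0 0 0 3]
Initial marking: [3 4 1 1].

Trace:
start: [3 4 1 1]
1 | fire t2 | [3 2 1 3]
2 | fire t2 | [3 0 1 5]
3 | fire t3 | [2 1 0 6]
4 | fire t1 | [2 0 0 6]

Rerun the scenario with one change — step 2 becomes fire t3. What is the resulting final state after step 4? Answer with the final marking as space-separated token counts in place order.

2 2 0 4

(re-executing from step 2 with the substitution; state before step 2: [3 2 1 3])
2 | fire t3 | [2 3 0 4]
3 | fire t3 | [2 3 0 4]
4 | fire t1 | [2 2 0 4]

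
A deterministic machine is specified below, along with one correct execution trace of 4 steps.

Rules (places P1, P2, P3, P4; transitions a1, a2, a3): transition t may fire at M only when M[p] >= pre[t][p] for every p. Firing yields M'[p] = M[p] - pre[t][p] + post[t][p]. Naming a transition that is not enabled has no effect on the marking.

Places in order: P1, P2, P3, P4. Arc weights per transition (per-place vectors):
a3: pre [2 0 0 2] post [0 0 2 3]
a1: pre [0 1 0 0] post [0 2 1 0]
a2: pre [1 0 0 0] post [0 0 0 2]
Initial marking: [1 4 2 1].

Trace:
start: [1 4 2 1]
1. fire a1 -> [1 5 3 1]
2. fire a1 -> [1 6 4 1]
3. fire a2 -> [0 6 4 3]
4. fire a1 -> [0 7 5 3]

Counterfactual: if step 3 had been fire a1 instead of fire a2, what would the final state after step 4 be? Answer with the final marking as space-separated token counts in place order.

(re-executing from step 3 with the substitution; state before step 3: [1 6 4 1])
3. fire a1 -> [1 7 5 1]
4. fire a1 -> [1 8 6 1]

1 8 6 1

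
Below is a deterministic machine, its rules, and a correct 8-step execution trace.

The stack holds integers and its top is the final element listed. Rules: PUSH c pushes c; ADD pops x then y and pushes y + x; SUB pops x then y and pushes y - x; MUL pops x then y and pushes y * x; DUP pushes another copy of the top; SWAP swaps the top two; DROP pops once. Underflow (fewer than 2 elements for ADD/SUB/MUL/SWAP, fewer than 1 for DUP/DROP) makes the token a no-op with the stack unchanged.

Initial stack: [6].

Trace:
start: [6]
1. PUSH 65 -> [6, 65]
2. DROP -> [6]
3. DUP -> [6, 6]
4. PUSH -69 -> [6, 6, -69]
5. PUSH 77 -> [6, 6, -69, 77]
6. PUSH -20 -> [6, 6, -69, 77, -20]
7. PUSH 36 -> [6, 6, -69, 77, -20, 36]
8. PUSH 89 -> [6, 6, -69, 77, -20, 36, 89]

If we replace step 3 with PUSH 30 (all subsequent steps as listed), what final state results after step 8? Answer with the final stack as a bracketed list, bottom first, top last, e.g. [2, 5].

[6, 30, -69, 77, -20, 36, 89]

(re-executing from step 3 with the substitution; state before step 3: [6])
3. PUSH 30 -> [6, 30]
4. PUSH -69 -> [6, 30, -69]
5. PUSH 77 -> [6, 30, -69, 77]
6. PUSH -20 -> [6, 30, -69, 77, -20]
7. PUSH 36 -> [6, 30, -69, 77, -20, 36]
8. PUSH 89 -> [6, 30, -69, 77, -20, 36, 89]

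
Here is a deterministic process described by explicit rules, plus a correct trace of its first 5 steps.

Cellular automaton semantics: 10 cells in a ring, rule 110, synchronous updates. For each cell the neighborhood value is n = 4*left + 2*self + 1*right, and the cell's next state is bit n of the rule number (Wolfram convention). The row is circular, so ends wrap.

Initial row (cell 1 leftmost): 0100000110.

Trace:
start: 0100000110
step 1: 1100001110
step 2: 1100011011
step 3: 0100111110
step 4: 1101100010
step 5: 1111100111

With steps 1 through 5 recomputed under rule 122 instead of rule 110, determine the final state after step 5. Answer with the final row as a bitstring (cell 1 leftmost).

1110111101

(re-executing steps 1..5 under rule 122; state before step 1: 0100000110)
step 1: 1010001111
step 2: 1101011000
step 3: 1110111101
step 4: 0011100111
step 5: 1110111101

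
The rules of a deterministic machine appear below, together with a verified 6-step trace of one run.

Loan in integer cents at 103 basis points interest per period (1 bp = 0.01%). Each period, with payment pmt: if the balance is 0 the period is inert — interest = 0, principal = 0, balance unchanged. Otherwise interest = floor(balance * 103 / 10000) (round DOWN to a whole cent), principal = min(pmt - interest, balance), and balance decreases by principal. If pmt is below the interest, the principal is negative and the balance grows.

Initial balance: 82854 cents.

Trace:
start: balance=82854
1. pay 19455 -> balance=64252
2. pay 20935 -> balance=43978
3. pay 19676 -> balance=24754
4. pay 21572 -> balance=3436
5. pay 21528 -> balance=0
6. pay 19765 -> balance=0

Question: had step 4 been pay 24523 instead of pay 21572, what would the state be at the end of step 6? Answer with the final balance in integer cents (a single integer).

(re-executing from step 4 with the substitution; state before step 4: balance=24754)
4. pay 24523 -> balance=485
5. pay 21528 -> balance=0
6. pay 19765 -> balance=0

0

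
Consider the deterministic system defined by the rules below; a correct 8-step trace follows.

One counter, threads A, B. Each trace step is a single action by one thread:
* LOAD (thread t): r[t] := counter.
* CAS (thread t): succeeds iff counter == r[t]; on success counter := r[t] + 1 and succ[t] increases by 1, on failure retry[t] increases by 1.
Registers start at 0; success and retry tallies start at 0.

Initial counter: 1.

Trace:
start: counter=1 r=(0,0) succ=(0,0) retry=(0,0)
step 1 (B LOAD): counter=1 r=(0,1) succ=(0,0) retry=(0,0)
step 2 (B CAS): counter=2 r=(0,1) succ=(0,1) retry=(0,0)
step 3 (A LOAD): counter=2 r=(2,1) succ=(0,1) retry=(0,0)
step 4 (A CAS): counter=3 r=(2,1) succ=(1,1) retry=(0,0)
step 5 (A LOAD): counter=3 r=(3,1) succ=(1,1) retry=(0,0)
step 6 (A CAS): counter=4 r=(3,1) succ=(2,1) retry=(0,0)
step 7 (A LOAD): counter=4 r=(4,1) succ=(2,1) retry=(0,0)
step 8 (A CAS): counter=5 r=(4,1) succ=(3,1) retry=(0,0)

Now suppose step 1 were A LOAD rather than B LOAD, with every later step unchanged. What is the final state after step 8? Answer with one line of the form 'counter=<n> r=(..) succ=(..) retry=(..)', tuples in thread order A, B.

(re-executing from step 1 with the substitution; state before step 1: counter=1 r=(0,0) succ=(0,0) retry=(0,0))
step 1 (A LOAD): counter=1 r=(1,0) succ=(0,0) retry=(0,0)
step 2 (B CAS): counter=1 r=(1,0) succ=(0,0) retry=(0,1)
step 3 (A LOAD): counter=1 r=(1,0) succ=(0,0) retry=(0,1)
step 4 (A CAS): counter=2 r=(1,0) succ=(1,0) retry=(0,1)
step 5 (A LOAD): counter=2 r=(2,0) succ=(1,0) retry=(0,1)
step 6 (A CAS): counter=3 r=(2,0) succ=(2,0) retry=(0,1)
step 7 (A LOAD): counter=3 r=(3,0) succ=(2,0) retry=(0,1)
step 8 (A CAS): counter=4 r=(3,0) succ=(3,0) retry=(0,1)

counter=4 r=(3,0) succ=(3,0) retry=(0,1)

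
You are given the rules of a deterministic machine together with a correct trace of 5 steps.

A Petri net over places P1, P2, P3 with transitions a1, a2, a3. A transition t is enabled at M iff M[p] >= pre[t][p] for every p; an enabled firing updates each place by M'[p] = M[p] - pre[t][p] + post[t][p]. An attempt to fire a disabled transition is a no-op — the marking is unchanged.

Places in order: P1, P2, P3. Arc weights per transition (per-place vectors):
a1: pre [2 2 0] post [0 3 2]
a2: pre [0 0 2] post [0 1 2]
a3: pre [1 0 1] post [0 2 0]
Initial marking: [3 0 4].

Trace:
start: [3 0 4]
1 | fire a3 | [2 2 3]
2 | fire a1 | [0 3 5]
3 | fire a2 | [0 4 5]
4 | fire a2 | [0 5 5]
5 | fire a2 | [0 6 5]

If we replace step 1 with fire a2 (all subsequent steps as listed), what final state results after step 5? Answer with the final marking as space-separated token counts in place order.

3 4 4

(re-executing from step 1 with the substitution; state before step 1: [3 0 4])
1 | fire a2 | [3 1 4]
2 | fire a1 | [3 1 4]
3 | fire a2 | [3 2 4]
4 | fire a2 | [3 3 4]
5 | fire a2 | [3 4 4]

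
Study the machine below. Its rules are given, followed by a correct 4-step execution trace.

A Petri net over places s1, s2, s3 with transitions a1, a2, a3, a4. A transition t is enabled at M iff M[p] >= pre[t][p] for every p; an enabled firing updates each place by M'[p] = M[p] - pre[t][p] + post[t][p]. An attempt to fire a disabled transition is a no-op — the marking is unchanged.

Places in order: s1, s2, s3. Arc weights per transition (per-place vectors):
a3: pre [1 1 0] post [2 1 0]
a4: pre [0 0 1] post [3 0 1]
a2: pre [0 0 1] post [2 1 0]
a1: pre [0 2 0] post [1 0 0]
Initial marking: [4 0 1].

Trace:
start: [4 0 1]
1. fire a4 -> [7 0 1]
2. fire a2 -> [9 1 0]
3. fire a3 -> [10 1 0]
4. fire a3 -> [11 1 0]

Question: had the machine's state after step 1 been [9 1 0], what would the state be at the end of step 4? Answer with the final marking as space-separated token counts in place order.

11 1 0

state after step 1 := [9 1 0]
2. fire a2 -> [9 1 0]
3. fire a3 -> [10 1 0]
4. fire a3 -> [11 1 0]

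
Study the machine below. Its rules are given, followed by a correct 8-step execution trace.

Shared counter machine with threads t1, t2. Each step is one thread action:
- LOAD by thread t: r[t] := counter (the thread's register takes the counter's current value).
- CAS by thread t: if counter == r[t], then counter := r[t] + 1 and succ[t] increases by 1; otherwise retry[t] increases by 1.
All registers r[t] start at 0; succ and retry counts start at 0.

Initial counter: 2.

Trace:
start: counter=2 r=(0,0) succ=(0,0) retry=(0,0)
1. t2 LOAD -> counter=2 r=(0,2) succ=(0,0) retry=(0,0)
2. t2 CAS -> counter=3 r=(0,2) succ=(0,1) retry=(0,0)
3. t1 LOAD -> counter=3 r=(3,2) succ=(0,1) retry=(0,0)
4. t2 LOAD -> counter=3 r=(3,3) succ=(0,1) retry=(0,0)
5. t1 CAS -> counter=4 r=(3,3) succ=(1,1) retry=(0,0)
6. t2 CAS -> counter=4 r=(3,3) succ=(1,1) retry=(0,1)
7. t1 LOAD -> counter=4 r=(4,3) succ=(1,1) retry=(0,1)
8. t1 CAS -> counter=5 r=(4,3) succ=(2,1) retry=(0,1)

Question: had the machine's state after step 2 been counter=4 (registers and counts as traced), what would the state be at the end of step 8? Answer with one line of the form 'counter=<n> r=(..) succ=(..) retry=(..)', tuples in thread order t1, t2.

counter=6 r=(5,4) succ=(2,1) retry=(0,1)

state after step 2 := counter=4 r=(0,2) succ=(0,1) retry=(0,0)
3. t1 LOAD -> counter=4 r=(4,2) succ=(0,1) retry=(0,0)
4. t2 LOAD -> counter=4 r=(4,4) succ=(0,1) retry=(0,0)
5. t1 CAS -> counter=5 r=(4,4) succ=(1,1) retry=(0,0)
6. t2 CAS -> counter=5 r=(4,4) succ=(1,1) retry=(0,1)
7. t1 LOAD -> counter=5 r=(5,4) succ=(1,1) retry=(0,1)
8. t1 CAS -> counter=6 r=(5,4) succ=(2,1) retry=(0,1)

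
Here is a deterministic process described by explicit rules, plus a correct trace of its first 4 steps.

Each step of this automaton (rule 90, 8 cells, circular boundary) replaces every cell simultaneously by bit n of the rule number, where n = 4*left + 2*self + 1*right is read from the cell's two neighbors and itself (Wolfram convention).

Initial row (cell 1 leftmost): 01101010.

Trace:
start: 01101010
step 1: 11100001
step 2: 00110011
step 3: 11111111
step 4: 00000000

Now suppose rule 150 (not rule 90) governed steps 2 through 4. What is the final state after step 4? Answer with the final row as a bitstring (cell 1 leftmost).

(re-executing steps 2..4 under rule 150; state before step 2: 11100001)
step 2: 11010010
step 3: 00011110
step 4: 00101101

00101101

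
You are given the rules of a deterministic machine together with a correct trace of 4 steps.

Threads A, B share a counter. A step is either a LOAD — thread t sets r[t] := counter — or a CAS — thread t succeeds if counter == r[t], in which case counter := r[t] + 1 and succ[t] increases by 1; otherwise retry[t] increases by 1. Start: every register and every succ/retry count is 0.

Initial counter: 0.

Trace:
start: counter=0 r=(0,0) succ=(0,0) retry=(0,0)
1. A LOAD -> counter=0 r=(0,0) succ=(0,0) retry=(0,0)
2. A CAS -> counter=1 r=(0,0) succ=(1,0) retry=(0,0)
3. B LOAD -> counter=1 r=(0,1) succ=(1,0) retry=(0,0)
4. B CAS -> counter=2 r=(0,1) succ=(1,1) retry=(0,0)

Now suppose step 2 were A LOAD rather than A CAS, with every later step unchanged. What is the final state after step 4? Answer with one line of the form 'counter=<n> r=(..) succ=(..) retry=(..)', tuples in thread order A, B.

counter=1 r=(0,0) succ=(0,1) retry=(0,0)

(re-executing from step 2 with the substitution; state before step 2: counter=0 r=(0,0) succ=(0,0) retry=(0,0))
2. A LOAD -> counter=0 r=(0,0) succ=(0,0) retry=(0,0)
3. B LOAD -> counter=0 r=(0,0) succ=(0,0) retry=(0,0)
4. B CAS -> counter=1 r=(0,0) succ=(0,1) retry=(0,0)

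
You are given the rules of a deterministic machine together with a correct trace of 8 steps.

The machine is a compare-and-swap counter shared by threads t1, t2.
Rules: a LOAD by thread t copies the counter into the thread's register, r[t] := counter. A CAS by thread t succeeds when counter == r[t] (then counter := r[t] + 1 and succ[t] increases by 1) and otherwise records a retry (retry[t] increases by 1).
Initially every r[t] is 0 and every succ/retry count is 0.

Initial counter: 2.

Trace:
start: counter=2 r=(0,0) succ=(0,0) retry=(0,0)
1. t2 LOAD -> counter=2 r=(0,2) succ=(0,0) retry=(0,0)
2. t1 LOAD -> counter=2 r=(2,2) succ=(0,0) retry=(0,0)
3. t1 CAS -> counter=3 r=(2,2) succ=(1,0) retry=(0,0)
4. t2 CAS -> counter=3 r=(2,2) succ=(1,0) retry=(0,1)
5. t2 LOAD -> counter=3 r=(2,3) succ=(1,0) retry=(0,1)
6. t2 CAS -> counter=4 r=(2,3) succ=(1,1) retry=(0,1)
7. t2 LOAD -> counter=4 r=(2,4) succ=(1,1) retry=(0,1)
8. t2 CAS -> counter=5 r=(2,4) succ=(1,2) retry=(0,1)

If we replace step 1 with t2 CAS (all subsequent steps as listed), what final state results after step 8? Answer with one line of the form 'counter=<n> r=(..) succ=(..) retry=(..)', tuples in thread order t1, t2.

counter=5 r=(2,4) succ=(1,2) retry=(0,2)

(re-executing from step 1 with the substitution; state before step 1: counter=2 r=(0,0) succ=(0,0) retry=(0,0))
1. t2 CAS -> counter=2 r=(0,0) succ=(0,0) retry=(0,1)
2. t1 LOAD -> counter=2 r=(2,0) succ=(0,0) retry=(0,1)
3. t1 CAS -> counter=3 r=(2,0) succ=(1,0) retry=(0,1)
4. t2 CAS -> counter=3 r=(2,0) succ=(1,0) retry=(0,2)
5. t2 LOAD -> counter=3 r=(2,3) succ=(1,0) retry=(0,2)
6. t2 CAS -> counter=4 r=(2,3) succ=(1,1) retry=(0,2)
7. t2 LOAD -> counter=4 r=(2,4) succ=(1,1) retry=(0,2)
8. t2 CAS -> counter=5 r=(2,4) succ=(1,2) retry=(0,2)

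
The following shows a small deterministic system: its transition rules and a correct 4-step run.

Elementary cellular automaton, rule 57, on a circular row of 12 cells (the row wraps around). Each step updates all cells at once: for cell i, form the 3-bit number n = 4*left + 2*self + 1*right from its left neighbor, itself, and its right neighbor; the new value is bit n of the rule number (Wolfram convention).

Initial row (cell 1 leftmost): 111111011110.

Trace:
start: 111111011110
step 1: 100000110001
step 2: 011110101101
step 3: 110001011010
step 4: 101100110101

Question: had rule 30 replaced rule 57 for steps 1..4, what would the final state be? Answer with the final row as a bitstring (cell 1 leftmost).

111111011100

(re-executing steps 1..4 under rule 30; state before step 1: 111111011110)
step 1: 100000010000
step 2: 110000111001
step 3: 001001100111
step 4: 111111011100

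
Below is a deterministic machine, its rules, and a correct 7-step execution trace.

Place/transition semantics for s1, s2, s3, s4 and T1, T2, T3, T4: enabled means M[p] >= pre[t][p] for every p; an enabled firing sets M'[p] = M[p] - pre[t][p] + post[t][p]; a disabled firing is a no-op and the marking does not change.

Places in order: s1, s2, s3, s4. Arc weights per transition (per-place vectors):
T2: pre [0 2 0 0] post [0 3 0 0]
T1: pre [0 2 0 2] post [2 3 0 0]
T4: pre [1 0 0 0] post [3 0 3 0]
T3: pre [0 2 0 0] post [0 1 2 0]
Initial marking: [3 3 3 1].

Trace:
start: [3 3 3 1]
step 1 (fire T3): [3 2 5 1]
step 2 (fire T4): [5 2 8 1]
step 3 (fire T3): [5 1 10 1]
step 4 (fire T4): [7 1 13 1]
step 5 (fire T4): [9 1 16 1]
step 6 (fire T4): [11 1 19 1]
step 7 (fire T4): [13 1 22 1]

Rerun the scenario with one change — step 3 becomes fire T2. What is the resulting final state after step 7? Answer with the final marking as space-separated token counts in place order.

(re-executing from step 3 with the substitution; state before step 3: [5 2 8 1])
step 3 (fire T2): [5 3 8 1]
step 4 (fire T4): [7 3 11 1]
step 5 (fire T4): [9 3 14 1]
step 6 (fire T4): [11 3 17 1]
step 7 (fire T4): [13 3 20 1]

13 3 20 1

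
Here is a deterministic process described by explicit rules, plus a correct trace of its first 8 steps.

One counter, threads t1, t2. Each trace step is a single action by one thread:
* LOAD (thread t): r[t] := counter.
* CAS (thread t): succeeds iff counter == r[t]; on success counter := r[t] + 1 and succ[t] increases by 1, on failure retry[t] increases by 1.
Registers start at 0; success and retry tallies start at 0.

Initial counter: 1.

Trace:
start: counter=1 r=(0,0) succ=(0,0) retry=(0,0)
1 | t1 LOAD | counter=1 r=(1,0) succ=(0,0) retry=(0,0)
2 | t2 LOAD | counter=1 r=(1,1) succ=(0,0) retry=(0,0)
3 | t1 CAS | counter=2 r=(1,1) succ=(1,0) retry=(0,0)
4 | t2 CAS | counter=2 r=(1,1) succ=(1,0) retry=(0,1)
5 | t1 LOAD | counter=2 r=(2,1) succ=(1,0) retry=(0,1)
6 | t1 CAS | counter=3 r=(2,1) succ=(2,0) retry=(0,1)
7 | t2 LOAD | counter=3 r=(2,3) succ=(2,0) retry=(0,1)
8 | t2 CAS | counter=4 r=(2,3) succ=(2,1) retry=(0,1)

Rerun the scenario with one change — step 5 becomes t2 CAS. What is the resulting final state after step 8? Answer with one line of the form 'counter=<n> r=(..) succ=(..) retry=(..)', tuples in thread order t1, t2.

(re-executing from step 5 with the substitution; state before step 5: counter=2 r=(1,1) succ=(1,0) retry=(0,1))
5 | t2 CAS | counter=2 r=(1,1) succ=(1,0) retry=(0,2)
6 | t1 CAS | counter=2 r=(1,1) succ=(1,0) retry=(1,2)
7 | t2 LOAD | counter=2 r=(1,2) succ=(1,0) retry=(1,2)
8 | t2 CAS | counter=3 r=(1,2) succ=(1,1) retry=(1,2)

counter=3 r=(1,2) succ=(1,1) retry=(1,2)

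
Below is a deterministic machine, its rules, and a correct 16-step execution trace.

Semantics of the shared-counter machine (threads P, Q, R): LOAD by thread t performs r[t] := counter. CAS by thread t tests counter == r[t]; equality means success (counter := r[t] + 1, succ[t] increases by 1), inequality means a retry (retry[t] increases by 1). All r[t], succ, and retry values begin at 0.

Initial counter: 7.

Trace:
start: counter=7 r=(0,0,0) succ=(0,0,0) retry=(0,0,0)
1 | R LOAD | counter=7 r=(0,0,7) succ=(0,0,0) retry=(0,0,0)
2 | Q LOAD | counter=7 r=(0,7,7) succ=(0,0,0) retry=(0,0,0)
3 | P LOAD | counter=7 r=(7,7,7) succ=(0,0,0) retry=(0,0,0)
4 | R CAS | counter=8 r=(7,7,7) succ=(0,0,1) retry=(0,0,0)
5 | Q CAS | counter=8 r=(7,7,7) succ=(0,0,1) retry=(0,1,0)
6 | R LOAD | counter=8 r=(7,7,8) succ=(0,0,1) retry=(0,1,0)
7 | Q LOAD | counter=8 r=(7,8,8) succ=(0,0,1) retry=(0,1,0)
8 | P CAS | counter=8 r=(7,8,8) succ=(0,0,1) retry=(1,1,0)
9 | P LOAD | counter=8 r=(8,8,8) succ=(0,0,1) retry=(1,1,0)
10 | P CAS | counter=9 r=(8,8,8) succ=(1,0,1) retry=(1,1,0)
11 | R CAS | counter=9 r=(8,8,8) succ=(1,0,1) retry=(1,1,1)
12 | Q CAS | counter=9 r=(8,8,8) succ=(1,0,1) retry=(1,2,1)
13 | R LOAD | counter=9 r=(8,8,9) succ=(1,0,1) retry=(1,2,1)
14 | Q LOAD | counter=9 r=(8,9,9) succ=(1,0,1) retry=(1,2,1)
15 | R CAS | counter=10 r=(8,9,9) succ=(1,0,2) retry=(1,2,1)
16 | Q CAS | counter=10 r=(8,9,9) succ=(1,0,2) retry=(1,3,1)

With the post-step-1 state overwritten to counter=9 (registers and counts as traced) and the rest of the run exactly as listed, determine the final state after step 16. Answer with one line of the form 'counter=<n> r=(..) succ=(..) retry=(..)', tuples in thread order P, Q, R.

state after step 1 := counter=9 r=(0,0,7) succ=(0,0,0) retry=(0,0,0)
2 | Q LOAD | counter=9 r=(0,9,7) succ=(0,0,0) retry=(0,0,0)
3 | P LOAD | counter=9 r=(9,9,7) succ=(0,0,0) retry=(0,0,0)
4 | R CAS | counter=9 r=(9,9,7) succ=(0,0,0) retry=(0,0,1)
5 | Q CAS | counter=10 r=(9,9,7) succ=(0,1,0) retry=(0,0,1)
6 | R LOAD | counter=10 r=(9,9,10) succ=(0,1,0) retry=(0,0,1)
7 | Q LOAD | counter=10 r=(9,10,10) succ=(0,1,0) retry=(0,0,1)
8 | P CAS | counter=10 r=(9,10,10) succ=(0,1,0) retry=(1,0,1)
9 | P LOAD | counter=10 r=(10,10,10) succ=(0,1,0) retry=(1,0,1)
10 | P CAS | counter=11 r=(10,10,10) succ=(1,1,0) retry=(1,0,1)
11 | R CAS | counter=11 r=(10,10,10) succ=(1,1,0) retry=(1,0,2)
12 | Q CAS | counter=11 r=(10,10,10) succ=(1,1,0) retry=(1,1,2)
13 | R LOAD | counter=11 r=(10,10,11) succ=(1,1,0) retry=(1,1,2)
14 | Q LOAD | counter=11 r=(10,11,11) succ=(1,1,0) retry=(1,1,2)
15 | R CAS | counter=12 r=(10,11,11) succ=(1,1,1) retry=(1,1,2)
16 | Q CAS | counter=12 r=(10,11,11) succ=(1,1,1) retry=(1,2,2)

counter=12 r=(10,11,11) succ=(1,1,1) retry=(1,2,2)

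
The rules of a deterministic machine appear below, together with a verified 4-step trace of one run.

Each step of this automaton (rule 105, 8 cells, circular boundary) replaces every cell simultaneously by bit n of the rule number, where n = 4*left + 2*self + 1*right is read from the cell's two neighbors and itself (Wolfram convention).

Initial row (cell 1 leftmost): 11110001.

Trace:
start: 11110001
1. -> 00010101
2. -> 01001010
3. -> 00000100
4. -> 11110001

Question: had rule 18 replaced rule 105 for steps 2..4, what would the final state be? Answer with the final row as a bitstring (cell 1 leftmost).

(re-executing steps 2..4 under rule 18; state before step 2: 00010101)
2. -> 10100000
3. -> 00010001
4. -> 10101010

10101010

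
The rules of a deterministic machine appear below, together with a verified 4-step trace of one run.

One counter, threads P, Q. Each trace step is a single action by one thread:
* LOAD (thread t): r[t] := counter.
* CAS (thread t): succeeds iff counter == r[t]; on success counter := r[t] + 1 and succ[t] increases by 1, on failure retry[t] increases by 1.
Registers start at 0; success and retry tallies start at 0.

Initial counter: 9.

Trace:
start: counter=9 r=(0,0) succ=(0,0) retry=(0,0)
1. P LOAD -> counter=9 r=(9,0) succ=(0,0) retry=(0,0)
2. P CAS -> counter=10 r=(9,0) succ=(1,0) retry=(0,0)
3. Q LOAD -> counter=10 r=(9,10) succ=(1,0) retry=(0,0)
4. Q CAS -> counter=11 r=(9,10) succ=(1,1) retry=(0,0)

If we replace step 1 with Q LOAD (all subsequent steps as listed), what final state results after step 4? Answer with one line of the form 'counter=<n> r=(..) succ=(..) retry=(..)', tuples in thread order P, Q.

counter=10 r=(0,9) succ=(0,1) retry=(1,0)

(re-executing from step 1 with the substitution; state before step 1: counter=9 r=(0,0) succ=(0,0) retry=(0,0))
1. Q LOAD -> counter=9 r=(0,9) succ=(0,0) retry=(0,0)
2. P CAS -> counter=9 r=(0,9) succ=(0,0) retry=(1,0)
3. Q LOAD -> counter=9 r=(0,9) succ=(0,0) retry=(1,0)
4. Q CAS -> counter=10 r=(0,9) succ=(0,1) retry=(1,0)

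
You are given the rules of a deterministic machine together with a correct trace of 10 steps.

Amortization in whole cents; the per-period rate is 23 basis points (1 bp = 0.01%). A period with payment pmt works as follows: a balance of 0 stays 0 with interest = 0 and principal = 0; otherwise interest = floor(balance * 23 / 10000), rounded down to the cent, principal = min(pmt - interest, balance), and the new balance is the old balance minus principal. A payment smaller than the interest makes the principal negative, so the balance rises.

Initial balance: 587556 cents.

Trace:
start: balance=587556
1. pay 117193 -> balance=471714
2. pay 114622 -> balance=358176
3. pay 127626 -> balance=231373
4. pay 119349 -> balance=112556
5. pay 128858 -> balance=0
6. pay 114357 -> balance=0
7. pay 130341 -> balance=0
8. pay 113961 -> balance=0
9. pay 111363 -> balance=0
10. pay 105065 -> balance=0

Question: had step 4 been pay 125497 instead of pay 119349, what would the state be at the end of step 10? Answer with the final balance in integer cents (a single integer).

(re-executing from step 4 with the substitution; state before step 4: balance=231373)
4. pay 125497 -> balance=106408
5. pay 128858 -> balance=0
6. pay 114357 -> balance=0
7. pay 130341 -> balance=0
8. pay 113961 -> balance=0
9. pay 111363 -> balance=0
10. pay 105065 -> balance=0

0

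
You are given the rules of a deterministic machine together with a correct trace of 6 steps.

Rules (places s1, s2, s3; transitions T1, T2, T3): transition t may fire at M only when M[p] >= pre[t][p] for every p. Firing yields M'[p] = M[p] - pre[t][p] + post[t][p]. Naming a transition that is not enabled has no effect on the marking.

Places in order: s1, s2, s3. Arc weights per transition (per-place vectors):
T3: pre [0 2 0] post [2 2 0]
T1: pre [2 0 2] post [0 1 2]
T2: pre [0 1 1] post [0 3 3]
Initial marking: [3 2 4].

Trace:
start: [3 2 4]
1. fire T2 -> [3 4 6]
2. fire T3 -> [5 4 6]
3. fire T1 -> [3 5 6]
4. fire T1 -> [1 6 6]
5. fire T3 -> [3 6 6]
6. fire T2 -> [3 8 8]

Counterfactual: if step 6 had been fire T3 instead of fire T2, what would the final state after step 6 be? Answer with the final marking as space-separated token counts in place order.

(re-executing from step 6 with the substitution; state before step 6: [3 6 6])
6. fire T3 -> [5 6 6]

5 6 6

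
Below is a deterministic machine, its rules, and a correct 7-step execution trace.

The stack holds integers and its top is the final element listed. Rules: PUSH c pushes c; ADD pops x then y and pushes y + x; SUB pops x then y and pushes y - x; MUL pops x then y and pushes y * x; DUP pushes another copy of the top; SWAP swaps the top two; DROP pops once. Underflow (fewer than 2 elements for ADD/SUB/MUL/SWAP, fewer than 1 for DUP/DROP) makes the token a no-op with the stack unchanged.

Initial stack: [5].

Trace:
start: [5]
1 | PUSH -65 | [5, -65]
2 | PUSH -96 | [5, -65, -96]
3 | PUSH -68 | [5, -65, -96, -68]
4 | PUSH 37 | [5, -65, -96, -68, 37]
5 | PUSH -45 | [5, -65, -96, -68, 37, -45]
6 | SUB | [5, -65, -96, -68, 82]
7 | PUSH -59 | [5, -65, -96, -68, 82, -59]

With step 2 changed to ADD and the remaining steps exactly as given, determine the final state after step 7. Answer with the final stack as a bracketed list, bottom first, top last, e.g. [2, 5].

[-60, -68, 82, -59]

(re-executing from step 2 with the substitution; state before step 2: [5, -65])
2 | ADD | [-60]
3 | PUSH -68 | [-60, -68]
4 | PUSH 37 | [-60, -68, 37]
5 | PUSH -45 | [-60, -68, 37, -45]
6 | SUB | [-60, -68, 82]
7 | PUSH -59 | [-60, -68, 82, -59]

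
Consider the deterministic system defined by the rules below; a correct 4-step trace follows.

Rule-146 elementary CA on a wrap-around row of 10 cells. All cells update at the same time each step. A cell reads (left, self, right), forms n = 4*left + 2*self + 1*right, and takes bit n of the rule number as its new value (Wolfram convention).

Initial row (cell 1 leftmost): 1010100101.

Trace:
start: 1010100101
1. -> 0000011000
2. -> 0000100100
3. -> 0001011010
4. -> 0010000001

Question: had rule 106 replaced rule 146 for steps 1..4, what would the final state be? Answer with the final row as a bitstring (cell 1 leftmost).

1011011011

(re-executing steps 1..4 under rule 106; state before step 1: 1010100101)
1. -> 1101001011
2. -> 0110010110
3. -> 1110101110
4. -> 1011011011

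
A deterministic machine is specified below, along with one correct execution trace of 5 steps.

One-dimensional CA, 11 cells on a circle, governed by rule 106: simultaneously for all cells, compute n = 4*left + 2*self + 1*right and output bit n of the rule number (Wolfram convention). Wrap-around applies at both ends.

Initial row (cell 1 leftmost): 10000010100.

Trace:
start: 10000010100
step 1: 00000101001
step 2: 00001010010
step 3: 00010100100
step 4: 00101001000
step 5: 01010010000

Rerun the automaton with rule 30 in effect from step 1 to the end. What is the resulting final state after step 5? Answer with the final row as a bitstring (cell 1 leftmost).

00111011011

(re-executing steps 1..5 under rule 30; state before step 1: 10000010100)
step 1: 11000110111
step 2: 00101100100
step 3: 01101011110
step 4: 11001010001
step 5: 00111011011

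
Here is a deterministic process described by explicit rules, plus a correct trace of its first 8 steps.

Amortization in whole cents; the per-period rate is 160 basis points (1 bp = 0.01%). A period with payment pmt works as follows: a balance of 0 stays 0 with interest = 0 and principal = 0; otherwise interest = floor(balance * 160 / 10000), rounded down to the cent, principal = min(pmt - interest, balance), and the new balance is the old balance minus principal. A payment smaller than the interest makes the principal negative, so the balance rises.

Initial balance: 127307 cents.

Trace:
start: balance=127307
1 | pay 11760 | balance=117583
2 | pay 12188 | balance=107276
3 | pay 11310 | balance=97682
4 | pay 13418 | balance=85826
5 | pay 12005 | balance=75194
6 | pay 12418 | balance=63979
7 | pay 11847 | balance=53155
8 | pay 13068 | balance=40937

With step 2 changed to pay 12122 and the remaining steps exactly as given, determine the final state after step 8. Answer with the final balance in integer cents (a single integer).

(re-executing from step 2 with the substitution; state before step 2: balance=117583)
2 | pay 12122 | balance=107342
3 | pay 11310 | balance=97749
4 | pay 13418 | balance=85894
5 | pay 12005 | balance=75263
6 | pay 12418 | balance=64049
7 | pay 11847 | balance=53226
8 | pay 13068 | balance=41009

41009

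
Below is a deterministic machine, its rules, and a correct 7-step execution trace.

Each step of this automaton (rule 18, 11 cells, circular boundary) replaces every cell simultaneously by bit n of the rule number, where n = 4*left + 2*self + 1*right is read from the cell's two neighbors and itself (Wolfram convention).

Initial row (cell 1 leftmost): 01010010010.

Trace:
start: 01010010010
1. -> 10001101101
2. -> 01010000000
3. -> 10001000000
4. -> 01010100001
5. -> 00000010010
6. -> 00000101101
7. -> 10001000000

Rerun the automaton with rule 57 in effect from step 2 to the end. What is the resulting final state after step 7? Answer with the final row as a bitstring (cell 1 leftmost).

01101101101

(re-executing steps 2..7 under rule 57; state before step 2: 10001101101)
2. -> 01101011011
3. -> 11010110110
4. -> 10101101101
5. -> 01011011011
6. -> 10110110110
7. -> 01101101101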